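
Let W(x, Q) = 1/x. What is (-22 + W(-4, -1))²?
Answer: 7921/16 ≈ 495.06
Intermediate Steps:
(-22 + W(-4, -1))² = (-22 + 1/(-4))² = (-22 - ¼)² = (-89/4)² = 7921/16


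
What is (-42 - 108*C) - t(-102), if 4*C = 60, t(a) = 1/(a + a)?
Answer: -339047/204 ≈ -1662.0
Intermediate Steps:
t(a) = 1/(2*a)
C = 15 (C = (¼)*60 = 15)
(-42 - 108*C) - t(-102) = (-42 - 108*15) - 1/(2*(-102)) = (-42 - 1620) - (-1)/(2*102) = -1662 - 1*(-1/204) = -1662 + 1/204 = -339047/204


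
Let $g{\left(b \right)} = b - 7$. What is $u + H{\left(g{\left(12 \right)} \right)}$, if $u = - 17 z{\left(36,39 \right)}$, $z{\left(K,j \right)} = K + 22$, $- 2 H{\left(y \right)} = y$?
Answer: $- \frac{1977}{2} \approx -988.5$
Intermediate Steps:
$g{\left(b \right)} = -7 + b$
$H{\left(y \right)} = - \frac{y}{2}$
$z{\left(K,j \right)} = 22 + K$
$u = -986$ ($u = - 17 \left(22 + 36\right) = \left(-17\right) 58 = -986$)
$u + H{\left(g{\left(12 \right)} \right)} = -986 - \frac{-7 + 12}{2} = -986 - \frac{5}{2} = - \frac{1977}{2}$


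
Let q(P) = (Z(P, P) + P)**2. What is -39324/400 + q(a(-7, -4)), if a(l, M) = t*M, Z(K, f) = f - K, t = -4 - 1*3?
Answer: 68569/100 ≈ 685.69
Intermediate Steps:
t = -7 (t = -4 - 3 = -7)
a(l, M) = -7*M
q(P) = P**2 (q(P) = ((P - P) + P)**2 = (0 + P)**2 = P**2)
-39324/400 + q(a(-7, -4)) = -39324/400 + (-7*(-4))**2 = -39324/400 + 28**2 = -87*113/100 + 784 = -9831/100 + 784 = 68569/100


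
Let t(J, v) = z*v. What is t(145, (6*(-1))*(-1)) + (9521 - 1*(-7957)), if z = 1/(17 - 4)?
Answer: 227220/13 ≈ 17478.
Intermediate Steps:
z = 1/13 ≈ 0.076923
t(J, v) = v/13
t(145, (6*(-1))*(-1)) + (9521 - 1*(-7957)) = ((6*(-1))*(-1))/13 + (9521 - 1*(-7957)) = (-6*(-1))/13 + (9521 + 7957) = (1/13)*6 + 17478 = 6/13 + 17478 = 227220/13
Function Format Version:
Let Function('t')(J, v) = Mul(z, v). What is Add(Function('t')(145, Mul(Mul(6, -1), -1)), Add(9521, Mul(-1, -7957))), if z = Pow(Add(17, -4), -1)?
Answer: Rational(227220, 13) ≈ 17478.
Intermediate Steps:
z = Rational(1, 13) (z = Pow(13, -1) = Rational(1, 13) ≈ 0.076923)
Function('t')(J, v) = Mul(Rational(1, 13), v)
Add(Function('t')(145, Mul(Mul(6, -1), -1)), Add(9521, Mul(-1, -7957))) = Add(Mul(Rational(1, 13), Mul(Mul(6, -1), -1)), Add(9521, Mul(-1, -7957))) = Add(Mul(Rational(1, 13), Mul(-6, -1)), Add(9521, 7957)) = Add(Mul(Rational(1, 13), 6), 17478) = Add(Rational(6, 13), 17478) = Rational(227220, 13)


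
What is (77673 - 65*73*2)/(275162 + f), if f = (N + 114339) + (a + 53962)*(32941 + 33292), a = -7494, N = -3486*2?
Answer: 68183/3078097573 ≈ 2.2151e-5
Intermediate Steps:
N = -6972
f = 3077822411 (f = (-6972 + 114339) + (-7494 + 53962)*(32941 + 33292) = 107367 + 46468*66233 = 107367 + 3077715044 = 3077822411)
(77673 - 65*73*2)/(275162 + f) = (77673 - 65*73*2)/(275162 + 3077822411) = (77673 - 4745*2)/3078097573 = (77673 - 9490)*(1/3078097573) = 68183*(1/3078097573) = 68183/3078097573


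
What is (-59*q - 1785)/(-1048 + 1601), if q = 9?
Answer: -2316/553 ≈ -4.1881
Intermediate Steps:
(-59*q - 1785)/(-1048 + 1601) = (-59*9 - 1785)/(-1048 + 1601) = (-531 - 1785)/553 = -2316*1/553 = -2316/553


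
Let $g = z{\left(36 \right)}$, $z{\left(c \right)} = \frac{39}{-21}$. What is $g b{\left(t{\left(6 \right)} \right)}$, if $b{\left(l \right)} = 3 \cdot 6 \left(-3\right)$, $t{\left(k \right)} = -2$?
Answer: $\frac{702}{7} \approx 100.29$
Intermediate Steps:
$z{\left(c \right)} = - \frac{13}{7}$ ($z{\left(c \right)} = 39 \left(- \frac{1}{21}\right) = - \frac{13}{7}$)
$b{\left(l \right)} = -54$ ($b{\left(l \right)} = 18 \left(-3\right) = -54$)
$g = - \frac{13}{7} \approx -1.8571$
$g b{\left(t{\left(6 \right)} \right)} = \left(- \frac{13}{7}\right) \left(-54\right) = \frac{702}{7}$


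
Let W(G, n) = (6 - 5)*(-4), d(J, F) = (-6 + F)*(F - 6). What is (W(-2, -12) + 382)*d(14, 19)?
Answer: 63882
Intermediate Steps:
d(J, F) = (-6 + F)**2 (d(J, F) = (-6 + F)*(-6 + F) = (-6 + F)**2)
W(G, n) = -4 (W(G, n) = 1*(-4) = -4)
(W(-2, -12) + 382)*d(14, 19) = (-4 + 382)*(-6 + 19)**2 = 378*13**2 = 378*169 = 63882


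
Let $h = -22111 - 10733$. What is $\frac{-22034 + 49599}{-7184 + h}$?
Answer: $- \frac{27565}{40028} \approx -0.68864$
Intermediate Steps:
$h = -32844$
$\frac{-22034 + 49599}{-7184 + h} = \frac{-22034 + 49599}{-7184 - 32844} = \frac{27565}{-40028} = 27565 \left(- \frac{1}{40028}\right) = - \frac{27565}{40028}$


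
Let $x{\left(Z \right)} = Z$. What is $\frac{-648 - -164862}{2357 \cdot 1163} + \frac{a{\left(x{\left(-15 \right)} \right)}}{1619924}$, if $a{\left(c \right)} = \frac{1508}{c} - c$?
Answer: $\frac{3986696047987}{66607816342260} \approx 0.059853$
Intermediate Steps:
$a{\left(c \right)} = - c + \frac{1508}{c}$
$\frac{-648 - -164862}{2357 \cdot 1163} + \frac{a{\left(x{\left(-15 \right)} \right)}}{1619924} = \frac{-648 - -164862}{2357 \cdot 1163} + \frac{\left(-1\right) \left(-15\right) + \frac{1508}{-15}}{1619924} = \frac{-648 + 164862}{2741191} + \left(15 + 1508 \left(- \frac{1}{15}\right)\right) \frac{1}{1619924} = 164214 \cdot \frac{1}{2741191} + \left(15 - \frac{1508}{15}\right) \frac{1}{1619924} = \frac{164214}{2741191} - \frac{1283}{24298860} = \frac{3986696047987}{66607816342260}$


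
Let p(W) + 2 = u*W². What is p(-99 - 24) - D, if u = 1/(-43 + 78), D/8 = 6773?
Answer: -1881381/35 ≈ -53754.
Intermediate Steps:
D = 54184 (D = 8*6773 = 54184)
u = 1/35 ≈ 0.028571
p(W) = -2 + W²/35
p(-99 - 24) - D = (-2 + (-99 - 24)²/35) - 1*54184 = (-2 + (1/35)*(-123)²) - 54184 = (-2 + (1/35)*15129) - 54184 = (-2 + 15129/35) - 54184 = 15059/35 - 54184 = -1881381/35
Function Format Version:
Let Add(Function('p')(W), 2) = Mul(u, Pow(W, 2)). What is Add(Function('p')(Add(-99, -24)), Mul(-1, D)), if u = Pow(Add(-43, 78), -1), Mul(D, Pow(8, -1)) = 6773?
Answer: Rational(-1881381, 35) ≈ -53754.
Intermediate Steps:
D = 54184 (D = Mul(8, 6773) = 54184)
u = Rational(1, 35) (u = Pow(35, -1) = Rational(1, 35) ≈ 0.028571)
Function('p')(W) = Add(-2, Mul(Rational(1, 35), Pow(W, 2)))
Add(Function('p')(Add(-99, -24)), Mul(-1, D)) = Add(Add(-2, Mul(Rational(1, 35), Pow(Add(-99, -24), 2))), Mul(-1, 54184)) = Add(Add(-2, Mul(Rational(1, 35), Pow(-123, 2))), -54184) = Add(Add(-2, Mul(Rational(1, 35), 15129)), -54184) = Add(Add(-2, Rational(15129, 35)), -54184) = Add(Rational(15059, 35), -54184) = Rational(-1881381, 35)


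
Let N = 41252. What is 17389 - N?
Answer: -23863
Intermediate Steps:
17389 - N = 17389 - 1*41252 = 17389 - 41252 = -23863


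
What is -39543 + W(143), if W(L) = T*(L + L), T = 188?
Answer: 14225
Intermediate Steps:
W(L) = 376*L (W(L) = 188*(L + L) = 188*(2*L) = 376*L)
-39543 + W(143) = -39543 + 376*143 = -39543 + 53768 = 14225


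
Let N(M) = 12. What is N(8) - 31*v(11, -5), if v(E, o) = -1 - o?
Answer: -112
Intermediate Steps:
N(8) - 31*v(11, -5) = 12 - 31*(-1 - 1*(-5)) = 12 - 31*(-1 + 5) = 12 - 31*4 = 12 - 124 = -112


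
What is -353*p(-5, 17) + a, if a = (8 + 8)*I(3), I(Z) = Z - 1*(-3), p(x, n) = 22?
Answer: -7670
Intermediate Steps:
I(Z) = 3 + Z (I(Z) = Z + 3 = 3 + Z)
a = 96 (a = (8 + 8)*(3 + 3) = 16*6 = 96)
-353*p(-5, 17) + a = -353*22 + 96 = -7766 + 96 = -7670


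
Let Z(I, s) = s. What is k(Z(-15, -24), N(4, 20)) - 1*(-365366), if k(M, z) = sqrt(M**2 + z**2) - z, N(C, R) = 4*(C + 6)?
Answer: 365326 + 8*sqrt(34) ≈ 3.6537e+5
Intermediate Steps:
N(C, R) = 24 + 4*C (N(C, R) = 4*(6 + C) = 24 + 4*C)
k(Z(-15, -24), N(4, 20)) - 1*(-365366) = (sqrt((-24)**2 + (24 + 4*4)**2) - (24 + 4*4)) - 1*(-365366) = (sqrt(576 + (24 + 16)**2) - (24 + 16)) + 365366 = (sqrt(576 + 40**2) - 1*40) + 365366 = (sqrt(576 + 1600) - 40) + 365366 = (sqrt(2176) - 40) + 365366 = (8*sqrt(34) - 40) + 365366 = (-40 + 8*sqrt(34)) + 365366 = 365326 + 8*sqrt(34)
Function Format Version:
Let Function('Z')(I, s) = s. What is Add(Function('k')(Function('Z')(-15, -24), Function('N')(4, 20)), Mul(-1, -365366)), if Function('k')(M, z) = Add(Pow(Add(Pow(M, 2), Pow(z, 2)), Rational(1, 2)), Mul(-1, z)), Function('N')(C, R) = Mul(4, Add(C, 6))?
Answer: Add(365326, Mul(8, Pow(34, Rational(1, 2)))) ≈ 3.6537e+5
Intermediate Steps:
Function('N')(C, R) = Add(24, Mul(4, C)) (Function('N')(C, R) = Mul(4, Add(6, C)) = Add(24, Mul(4, C)))
Add(Function('k')(Function('Z')(-15, -24), Function('N')(4, 20)), Mul(-1, -365366)) = Add(Add(Pow(Add(Pow(-24, 2), Pow(Add(24, Mul(4, 4)), 2)), Rational(1, 2)), Mul(-1, Add(24, Mul(4, 4)))), Mul(-1, -365366)) = Add(Add(Pow(Add(576, Pow(Add(24, 16), 2)), Rational(1, 2)), Mul(-1, Add(24, 16))), 365366) = Add(Add(Pow(Add(576, Pow(40, 2)), Rational(1, 2)), Mul(-1, 40)), 365366) = Add(Add(Pow(Add(576, 1600), Rational(1, 2)), -40), 365366) = Add(Add(Pow(2176, Rational(1, 2)), -40), 365366) = Add(Add(Mul(8, Pow(34, Rational(1, 2))), -40), 365366) = Add(Add(-40, Mul(8, Pow(34, Rational(1, 2)))), 365366) = Add(365326, Mul(8, Pow(34, Rational(1, 2))))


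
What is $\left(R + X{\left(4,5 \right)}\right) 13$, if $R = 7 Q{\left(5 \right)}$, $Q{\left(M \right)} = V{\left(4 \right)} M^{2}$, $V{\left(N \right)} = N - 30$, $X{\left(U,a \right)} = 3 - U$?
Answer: $-59163$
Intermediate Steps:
$V{\left(N \right)} = -30 + N$ ($V{\left(N \right)} = N - 30 = -30 + N$)
$Q{\left(M \right)} = - 26 M^{2}$ ($Q{\left(M \right)} = \left(-30 + 4\right) M^{2} = - 26 M^{2}$)
$R = -4550$ ($R = 7 \left(- 26 \cdot 5^{2}\right) = 7 \left(\left(-26\right) 25\right) = 7 \left(-650\right) = -4550$)
$\left(R + X{\left(4,5 \right)}\right) 13 = \left(-4550 + \left(3 - 4\right)\right) 13 = \left(-4550 - 1\right) 13 = \left(-4551\right) 13 = -59163$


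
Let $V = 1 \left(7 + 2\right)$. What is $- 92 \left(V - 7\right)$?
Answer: $-184$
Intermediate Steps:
$V = 9$ ($V = 1 \cdot 9 = 9$)
$- 92 \left(V - 7\right) = - 92 \left(9 - 7\right) = \left(-92\right) 2 = -184$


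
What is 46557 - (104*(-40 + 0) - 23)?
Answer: 50740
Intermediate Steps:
46557 - (104*(-40 + 0) - 23) = 46557 - (104*(-40) - 23) = 46557 - (-4160 - 23) = 46557 - 1*(-4183) = 46557 + 4183 = 50740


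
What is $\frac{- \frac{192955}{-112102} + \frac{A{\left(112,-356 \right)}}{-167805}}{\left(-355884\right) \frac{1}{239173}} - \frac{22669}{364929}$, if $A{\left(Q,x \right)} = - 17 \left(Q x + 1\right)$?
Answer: $\frac{110730573127640041391}{74032285739927766120} \approx 1.4957$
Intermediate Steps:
$A{\left(Q,x \right)} = -17 - 17 Q x$ ($A{\left(Q,x \right)} = - 17 \left(1 + Q x\right) = -17 - 17 Q x$)
$\frac{- \frac{192955}{-112102} + \frac{A{\left(112,-356 \right)}}{-167805}}{\left(-355884\right) \frac{1}{239173}} - \frac{22669}{364929} = \frac{- \frac{192955}{-112102} + \frac{-17 - 1904 \left(-356\right)}{-167805}}{\left(-355884\right) \frac{1}{239173}} - \frac{22669}{364929} = \frac{\left(-192955\right) \left(- \frac{1}{112102}\right) + \left(-17 + 677824\right) \left(- \frac{1}{167805}\right)}{\left(-355884\right) \frac{1}{239173}} - \frac{22669}{364929} = \frac{\frac{192955}{112102} + 677807 \left(- \frac{1}{167805}\right)}{- \frac{355884}{239173}} - \frac{22669}{364929} = \left(\frac{192955}{112102} - \frac{677807}{167805}\right) \left(- \frac{239173}{355884}\right) - \frac{22669}{364929} = \left(- \frac{43604706539}{18811276110}\right) \left(- \frac{239173}{355884}\right) - \frac{22669}{364929} = \frac{948097134277477}{608602926102840} - \frac{22669}{364929} = \frac{110730573127640041391}{74032285739927766120}$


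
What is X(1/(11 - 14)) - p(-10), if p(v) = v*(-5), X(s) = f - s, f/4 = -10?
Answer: -269/3 ≈ -89.667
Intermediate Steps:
f = -40 (f = 4*(-10) = -40)
X(s) = -40 - s
p(v) = -5*v
X(1/(11 - 14)) - p(-10) = (-40 - 1/(11 - 14)) - (-5)*(-10) = (-40 - 1/(-3)) - 1*50 = (-40 - 1*(-⅓)) - 50 = (-40 + ⅓) - 50 = -119/3 - 50 = -269/3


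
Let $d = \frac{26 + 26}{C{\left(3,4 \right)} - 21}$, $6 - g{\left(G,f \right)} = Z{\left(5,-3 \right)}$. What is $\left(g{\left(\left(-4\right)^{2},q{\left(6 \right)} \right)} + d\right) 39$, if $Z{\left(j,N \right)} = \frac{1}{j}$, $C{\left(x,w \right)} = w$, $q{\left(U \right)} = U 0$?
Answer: $\frac{9087}{85} \approx 106.91$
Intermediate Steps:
$q{\left(U \right)} = 0$
$g{\left(G,f \right)} = \frac{29}{5}$ ($g{\left(G,f \right)} = 6 - \frac{1}{5} = \frac{29}{5}$)
$d = - \frac{52}{17}$ ($d = \frac{26 + 26}{4 - 21} = \frac{52}{-17} = 52 \left(- \frac{1}{17}\right) = - \frac{52}{17} \approx -3.0588$)
$\left(g{\left(\left(-4\right)^{2},q{\left(6 \right)} \right)} + d\right) 39 = \left(\frac{29}{5} - \frac{52}{17}\right) 39 = \frac{233}{85} \cdot 39 = \frac{9087}{85}$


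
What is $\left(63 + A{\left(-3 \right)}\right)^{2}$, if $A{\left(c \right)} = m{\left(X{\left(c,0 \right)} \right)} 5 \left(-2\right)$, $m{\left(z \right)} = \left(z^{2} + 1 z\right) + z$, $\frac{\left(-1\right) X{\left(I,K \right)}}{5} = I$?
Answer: $6185169$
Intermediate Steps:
$X{\left(I,K \right)} = - 5 I$
$m{\left(z \right)} = z^{2} + 2 z$ ($m{\left(z \right)} = \left(z^{2} + z\right) + z = \left(z + z^{2}\right) + z = z^{2} + 2 z$)
$A{\left(c \right)} = 50 c \left(2 - 5 c\right)$ ($A{\left(c \right)} = - 5 c \left(2 - 5 c\right) 5 \left(-2\right) = - 25 c \left(2 - 5 c\right) \left(-2\right) = 50 c \left(2 - 5 c\right)$)
$\left(63 + A{\left(-3 \right)}\right)^{2} = \left(63 + 50 \left(-3\right) \left(2 - -15\right)\right)^{2} = \left(63 + 50 \left(-3\right) \left(2 + 15\right)\right)^{2} = \left(63 + 50 \left(-3\right) 17\right)^{2} = \left(63 - 2550\right)^{2} = \left(-2487\right)^{2} = 6185169$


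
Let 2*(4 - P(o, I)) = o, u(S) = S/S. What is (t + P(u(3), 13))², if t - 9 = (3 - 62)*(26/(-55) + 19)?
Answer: 14129363689/12100 ≈ 1.1677e+6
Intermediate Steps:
u(S) = 1
P(o, I) = 4 - o/2
t = -59626/55 (t = 9 + (3 - 62)*(26/(-55) + 19) = 9 - 59*(26*(-1/55) + 19) = 9 - 59*(-26/55 + 19) = 9 - 59*1019/55 = 9 - 60121/55 = -59626/55 ≈ -1084.1)
(t + P(u(3), 13))² = (-59626/55 + (4 - ½*1))² = (-59626/55 + (4 - ½))² = (-59626/55 + 7/2)² = (-118867/110)² = 14129363689/12100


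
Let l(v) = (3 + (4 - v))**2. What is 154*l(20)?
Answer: 26026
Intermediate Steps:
l(v) = (7 - v)**2
154*l(20) = 154*(-7 + 20)**2 = 154*13**2 = 154*169 = 26026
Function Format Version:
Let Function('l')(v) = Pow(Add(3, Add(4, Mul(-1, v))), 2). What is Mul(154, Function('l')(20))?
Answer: 26026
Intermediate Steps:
Function('l')(v) = Pow(Add(7, Mul(-1, v)), 2)
Mul(154, Function('l')(20)) = Mul(154, Pow(Add(-7, 20), 2)) = Mul(154, Pow(13, 2)) = Mul(154, 169) = 26026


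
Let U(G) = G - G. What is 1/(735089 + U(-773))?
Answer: 1/735089 ≈ 1.3604e-6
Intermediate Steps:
U(G) = 0
1/(735089 + U(-773)) = 1/(735089 + 0) = 1/735089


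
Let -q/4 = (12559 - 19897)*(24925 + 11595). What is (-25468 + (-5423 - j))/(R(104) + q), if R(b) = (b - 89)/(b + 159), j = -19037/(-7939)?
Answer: -2224278842/77177733463185 ≈ -2.8820e-5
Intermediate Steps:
j = 19037/7939 (j = -19037*(-1/7939) = 19037/7939 ≈ 2.3979)
R(b) = (-89 + b)/(159 + b)
q = 1071935040 (q = -4*(12559 - 19897)*(24925 + 11595) = -(-29352)*36520 = -4*(-267983760) = 1071935040)
(-25468 + (-5423 - j))/(R(104) + q) = (-25468 + (-5423 - 1*19037/7939))/((-89 + 104)/(159 + 104) + 1071935040) = (-25468 + (-5423 - 19037/7939))/(15/263 + 1071935040) = (-25468 - 43072234/7939)/((1/263)*15 + 1071935040) = -245262686/(7939*(15/263 + 1071935040)) = -245262686/(7939*281918915535/263) = -245262686/7939*263/281918915535 = -2224278842/77177733463185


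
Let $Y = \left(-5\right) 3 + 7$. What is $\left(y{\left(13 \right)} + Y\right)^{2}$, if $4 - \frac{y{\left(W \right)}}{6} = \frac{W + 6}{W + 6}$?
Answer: $100$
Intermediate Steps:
$Y = -8$ ($Y = -15 + 7 = -8$)
$y{\left(W \right)} = 18$ ($y{\left(W \right)} = 24 - 6 \frac{W + 6}{W + 6} = 24 - 6 \frac{6 + W}{6 + W} = 24 - 6 = 18$)
$\left(y{\left(13 \right)} + Y\right)^{2} = \left(18 - 8\right)^{2} = 10^{2} = 100$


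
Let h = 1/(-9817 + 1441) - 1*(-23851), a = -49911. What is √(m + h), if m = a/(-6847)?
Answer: √19617935535018670098/28675236 ≈ 154.46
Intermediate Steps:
m = 49911/6847 (m = -49911/(-6847) = -49911*(-1/6847) = 49911/6847 ≈ 7.2895)
h = 199775975/8376 (h = 1/(-8376) + 23851 = -1/8376 + 23851 = 199775975/8376 ≈ 23851.)
√(m + h) = √(49911/6847 + 199775975/8376) = √(1368284155361/57350472) = √19617935535018670098/28675236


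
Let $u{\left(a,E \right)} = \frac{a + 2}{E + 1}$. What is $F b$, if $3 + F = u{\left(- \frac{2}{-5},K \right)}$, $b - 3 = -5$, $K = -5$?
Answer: $\frac{36}{5} \approx 7.2$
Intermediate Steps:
$b = -2$ ($b = 3 - 5 = -2$)
$u{\left(a,E \right)} = \frac{2 + a}{1 + E}$
$F = - \frac{18}{5}$ ($F = -3 + \frac{2 - \frac{2}{-5}}{1 - 5} = -3 + \frac{2 - - \frac{2}{5}}{-4} = -3 - \frac{2 + \frac{2}{5}}{4} = -3 - \frac{3}{5} = - \frac{18}{5} \approx -3.6$)
$F b = \left(- \frac{18}{5}\right) \left(-2\right) = \frac{36}{5}$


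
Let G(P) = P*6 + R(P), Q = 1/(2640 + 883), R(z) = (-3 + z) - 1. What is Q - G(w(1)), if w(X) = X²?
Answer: -10568/3523 ≈ -2.9997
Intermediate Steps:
R(z) = -4 + z
Q = 1/3523 ≈ 0.00028385
G(P) = -4 + 7*P (G(P) = P*6 + (-4 + P) = 6*P + (-4 + P) = -4 + 7*P)
Q - G(w(1)) = 1/3523 - (-4 + 7*1²) = 1/3523 - (-4 + 7*1) = 1/3523 - (-4 + 7) = 1/3523 - 1*3 = 1/3523 - 3 = -10568/3523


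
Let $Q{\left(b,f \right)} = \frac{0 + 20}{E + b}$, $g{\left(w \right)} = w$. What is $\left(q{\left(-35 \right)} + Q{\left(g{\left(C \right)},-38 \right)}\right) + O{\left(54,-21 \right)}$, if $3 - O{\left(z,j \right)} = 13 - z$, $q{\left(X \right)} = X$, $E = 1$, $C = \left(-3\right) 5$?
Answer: $\frac{53}{7} \approx 7.5714$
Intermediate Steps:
$C = -15$
$O{\left(z,j \right)} = -10 + z$ ($O{\left(z,j \right)} = 3 - \left(13 - z\right) = 3 + \left(-13 + z\right) = -10 + z$)
$Q{\left(b,f \right)} = \frac{20}{1 + b}$ ($Q{\left(b,f \right)} = \frac{0 + 20}{1 + b} = \frac{20}{1 + b}$)
$\left(q{\left(-35 \right)} + Q{\left(g{\left(C \right)},-38 \right)}\right) + O{\left(54,-21 \right)} = \left(-35 + \frac{20}{1 - 15}\right) + \left(-10 + 54\right) = \left(-35 + \frac{20}{-14}\right) + 44 = \left(-35 + 20 \left(- \frac{1}{14}\right)\right) + 44 = \left(-35 - \frac{10}{7}\right) + 44 = - \frac{255}{7} + 44 = \frac{53}{7}$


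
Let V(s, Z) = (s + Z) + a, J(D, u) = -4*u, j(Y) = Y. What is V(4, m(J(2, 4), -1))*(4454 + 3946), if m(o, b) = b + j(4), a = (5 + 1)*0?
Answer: 58800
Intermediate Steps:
a = 0 (a = 6*0 = 0)
m(o, b) = 4 + b (m(o, b) = b + 4 = 4 + b)
V(s, Z) = Z + s (V(s, Z) = (s + Z) + 0 = (Z + s) + 0 = Z + s)
V(4, m(J(2, 4), -1))*(4454 + 3946) = ((4 - 1) + 4)*(4454 + 3946) = (3 + 4)*8400 = 7*8400 = 58800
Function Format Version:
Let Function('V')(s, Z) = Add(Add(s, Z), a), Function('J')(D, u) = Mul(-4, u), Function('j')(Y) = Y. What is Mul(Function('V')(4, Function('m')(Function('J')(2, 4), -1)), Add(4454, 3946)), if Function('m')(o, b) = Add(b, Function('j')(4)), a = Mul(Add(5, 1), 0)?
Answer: 58800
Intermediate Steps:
a = 0 (a = Mul(6, 0) = 0)
Function('m')(o, b) = Add(4, b) (Function('m')(o, b) = Add(b, 4) = Add(4, b))
Function('V')(s, Z) = Add(Z, s) (Function('V')(s, Z) = Add(Add(s, Z), 0) = Add(Add(Z, s), 0) = Add(Z, s))
Mul(Function('V')(4, Function('m')(Function('J')(2, 4), -1)), Add(4454, 3946)) = Mul(Add(Add(4, -1), 4), Add(4454, 3946)) = Mul(Add(3, 4), 8400) = Mul(7, 8400) = 58800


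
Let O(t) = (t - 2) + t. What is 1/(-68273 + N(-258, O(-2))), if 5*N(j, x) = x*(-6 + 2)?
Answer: -5/341341 ≈ -1.4648e-5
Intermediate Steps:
O(t) = -2 + 2*t (O(t) = (-2 + t) + t = -2 + 2*t)
N(j, x) = -4*x/5 (N(j, x) = (x*(-6 + 2))/5 = (x*(-4))/5 = (-4*x)/5 = -4*x/5)
1/(-68273 + N(-258, O(-2))) = 1/(-68273 - 4*(-2 + 2*(-2))/5) = 1/(-68273 - 4*(-2 - 4)/5) = 1/(-68273 - ⅘*(-6)) = 1/(-68273 + 24/5) = 1/(-341341/5) = -5/341341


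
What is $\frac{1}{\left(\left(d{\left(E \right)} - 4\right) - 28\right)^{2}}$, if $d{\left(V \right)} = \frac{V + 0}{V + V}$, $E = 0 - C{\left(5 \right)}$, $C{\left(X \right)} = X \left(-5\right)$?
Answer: $\frac{4}{3969} \approx 0.0010078$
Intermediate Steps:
$C{\left(X \right)} = - 5 X$
$E = 25$ ($E = 0 - \left(-5\right) 5 = 0 - -25 = 0 + 25 = 25$)
$d{\left(V \right)} = \frac{1}{2}$ ($d{\left(V \right)} = \frac{V}{2 V} = V \frac{1}{2 V} = \frac{1}{2}$)
$\frac{1}{\left(\left(d{\left(E \right)} - 4\right) - 28\right)^{2}} = \frac{1}{\left(\left(\frac{1}{2} - 4\right) - 28\right)^{2}} = \frac{1}{\left(- \frac{7}{2} - 28\right)^{2}} = \frac{1}{\left(- \frac{63}{2}\right)^{2}} = \frac{1}{\frac{3969}{4}} = \frac{4}{3969}$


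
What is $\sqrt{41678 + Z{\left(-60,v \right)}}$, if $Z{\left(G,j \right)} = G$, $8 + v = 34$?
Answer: $\sqrt{41618} \approx 204.0$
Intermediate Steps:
$v = 26$ ($v = -8 + 34 = 26$)
$\sqrt{41678 + Z{\left(-60,v \right)}} = \sqrt{41678 - 60} = \sqrt{41618}$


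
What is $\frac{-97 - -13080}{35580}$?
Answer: $\frac{12983}{35580} \approx 0.3649$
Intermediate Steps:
$\frac{-97 - -13080}{35580} = \left(-97 + 13080\right) \frac{1}{35580} = 12983 \cdot \frac{1}{35580} = \frac{12983}{35580}$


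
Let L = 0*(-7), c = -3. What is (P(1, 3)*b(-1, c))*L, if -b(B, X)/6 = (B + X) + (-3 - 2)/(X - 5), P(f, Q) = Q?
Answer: 0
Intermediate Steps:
L = 0
b(B, X) = -6*B - 6*X + 30/(-5 + X) (b(B, X) = -6*((B + X) + (-3 - 2)/(X - 5)) = -6*((B + X) - 5/(-5 + X)) = -6*(B + X - 5/(-5 + X)) = -6*B - 6*X + 30/(-5 + X))
(P(1, 3)*b(-1, c))*L = (3*(6*(5 - 1*(-3)² + 5*(-1) + 5*(-3) - 1*(-1)*(-3))/(-5 - 3)))*0 = (3*(6*(5 - 1*9 - 5 - 15 - 3)/(-8)))*0 = (3*(6*(-⅛)*(5 - 9 - 5 - 15 - 3)))*0 = (3*(6*(-⅛)*(-27)))*0 = (3*(81/4))*0 = (243/4)*0 = 0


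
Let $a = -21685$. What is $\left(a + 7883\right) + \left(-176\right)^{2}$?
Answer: $17174$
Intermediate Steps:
$\left(a + 7883\right) + \left(-176\right)^{2} = \left(-21685 + 7883\right) + \left(-176\right)^{2} = -13802 + 30976 = 17174$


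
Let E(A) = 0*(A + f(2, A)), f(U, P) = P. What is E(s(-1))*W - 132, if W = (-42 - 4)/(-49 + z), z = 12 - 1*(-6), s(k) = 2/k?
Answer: -132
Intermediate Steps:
z = 18 (z = 12 + 6 = 18)
W = 46/31 (W = (-42 - 4)/(-49 + 18) = -46/(-31) = -46*(-1/31) = 46/31 ≈ 1.4839)
E(A) = 0 (E(A) = 0*(A + A) = 0*(2*A) = 0)
E(s(-1))*W - 132 = 0*(46/31) - 132 = 0 - 132 = -132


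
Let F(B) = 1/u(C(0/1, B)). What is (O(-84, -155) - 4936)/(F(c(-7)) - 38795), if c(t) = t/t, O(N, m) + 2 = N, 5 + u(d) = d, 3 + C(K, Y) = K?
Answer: 40176/310361 ≈ 0.12945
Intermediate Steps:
C(K, Y) = -3 + K
u(d) = -5 + d
O(N, m) = -2 + N
c(t) = 1
F(B) = -1/8 (F(B) = 1/(-5 + (-3 + 0/1)) = 1/(-5 + (-3 + 0*1)) = 1/(-5 + (-3 + 0)) = 1/(-5 - 3) = 1/(-8) = -1/8)
(O(-84, -155) - 4936)/(F(c(-7)) - 38795) = ((-2 - 84) - 4936)/(-1/8 - 38795) = (-86 - 4936)/(-310361/8) = -5022*(-8/310361) = 40176/310361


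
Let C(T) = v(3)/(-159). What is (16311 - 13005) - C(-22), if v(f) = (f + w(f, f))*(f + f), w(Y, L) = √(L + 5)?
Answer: 175224/53 + 4*√2/53 ≈ 3306.2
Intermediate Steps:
w(Y, L) = √(5 + L)
v(f) = 2*f*(f + √(5 + f)) (v(f) = (f + √(5 + f))*(f + f) = (f + √(5 + f))*(2*f) = 2*f*(f + √(5 + f)))
C(T) = -6/53 - 4*√2/53 (C(T) = (2*3*(3 + √(5 + 3)))/(-159) = (2*3*(3 + √8))*(-1/159) = (2*3*(3 + 2*√2))*(-1/159) = (18 + 12*√2)*(-1/159) = -6/53 - 4*√2/53)
(16311 - 13005) - C(-22) = (16311 - 13005) - (-6/53 - 4*√2/53) = 3306 + (6/53 + 4*√2/53) = 175224/53 + 4*√2/53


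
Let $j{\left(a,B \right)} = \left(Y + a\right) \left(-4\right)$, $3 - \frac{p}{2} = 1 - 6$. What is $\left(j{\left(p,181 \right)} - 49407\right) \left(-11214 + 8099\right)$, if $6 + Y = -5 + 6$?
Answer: $154039865$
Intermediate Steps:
$Y = -5$ ($Y = -6 + \left(-5 + 6\right) = -6 + 1 = -5$)
$p = 16$ ($p = 6 - 2 \left(1 - 6\right) = 6 - -10 = 6 + 10 = 16$)
$j{\left(a,B \right)} = 20 - 4 a$ ($j{\left(a,B \right)} = \left(-5 + a\right) \left(-4\right) = 20 - 4 a$)
$\left(j{\left(p,181 \right)} - 49407\right) \left(-11214 + 8099\right) = \left(\left(20 - 64\right) - 49407\right) \left(-11214 + 8099\right) = \left(\left(20 - 64\right) - 49407\right) \left(-3115\right) = \left(-44 - 49407\right) \left(-3115\right) = \left(-49451\right) \left(-3115\right) = 154039865$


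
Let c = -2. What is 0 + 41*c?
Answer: -82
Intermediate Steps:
0 + 41*c = 0 + 41*(-2) = 0 - 82 = -82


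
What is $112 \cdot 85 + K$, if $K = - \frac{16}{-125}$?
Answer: $\frac{1190016}{125} \approx 9520.1$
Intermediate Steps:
$K = \frac{16}{125}$ ($K = \left(-16\right) \left(- \frac{1}{125}\right) = \frac{16}{125} \approx 0.128$)
$112 \cdot 85 + K = 112 \cdot 85 + \frac{16}{125} = 9520 + \frac{16}{125} = \frac{1190016}{125}$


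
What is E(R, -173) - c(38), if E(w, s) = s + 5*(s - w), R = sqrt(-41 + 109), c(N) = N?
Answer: -1076 - 10*sqrt(17) ≈ -1117.2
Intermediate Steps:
R = 2*sqrt(17) (R = sqrt(68) = 2*sqrt(17) ≈ 8.2462)
E(w, s) = -5*w + 6*s (E(w, s) = s + (-5*w + 5*s) = -5*w + 6*s)
E(R, -173) - c(38) = (-10*sqrt(17) + 6*(-173)) - 1*38 = (-10*sqrt(17) - 1038) - 38 = (-1038 - 10*sqrt(17)) - 38 = -1076 - 10*sqrt(17)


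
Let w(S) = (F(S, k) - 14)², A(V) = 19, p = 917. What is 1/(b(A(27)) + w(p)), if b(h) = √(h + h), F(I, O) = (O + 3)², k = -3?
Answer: 98/19189 - √38/38378 ≈ 0.0049465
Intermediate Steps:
F(I, O) = (3 + O)²
b(h) = √2*√h (b(h) = √(2*h) = √2*√h)
w(S) = 196 (w(S) = ((3 - 3)² - 14)² = (0² - 14)² = (0 - 14)² = (-14)² = 196)
1/(b(A(27)) + w(p)) = 1/(√2*√19 + 196) = 1/(√38 + 196) = 1/(196 + √38)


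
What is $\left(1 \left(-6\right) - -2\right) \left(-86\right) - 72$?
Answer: $272$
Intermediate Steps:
$\left(1 \left(-6\right) - -2\right) \left(-86\right) - 72 = \left(-6 - -2\right) \left(-86\right) + \left(-77 + 5\right) = \left(-6 + \left(1 + 1\right)\right) \left(-86\right) - 72 = \left(-6 + 2\right) \left(-86\right) - 72 = \left(-4\right) \left(-86\right) - 72 = 344 - 72 = 272$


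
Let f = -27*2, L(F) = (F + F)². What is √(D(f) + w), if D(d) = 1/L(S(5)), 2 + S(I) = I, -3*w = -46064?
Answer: 7*√11281/6 ≈ 123.91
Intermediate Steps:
w = 46064/3 (w = -⅓*(-46064) = 46064/3 ≈ 15355.)
S(I) = -2 + I
L(F) = 4*F² (L(F) = (2*F)² = 4*F²)
f = -54
D(d) = 1/36 (D(d) = 1/(4*(-2 + 5)²) = 1/(4*3²) = 1/(4*9) = 1/36)
√(D(f) + w) = √(1/36 + 46064/3) = √(552769/36) = 7*√11281/6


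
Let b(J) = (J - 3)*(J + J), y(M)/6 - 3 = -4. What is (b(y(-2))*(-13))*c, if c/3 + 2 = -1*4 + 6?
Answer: 0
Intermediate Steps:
y(M) = -6 (y(M) = 18 + 6*(-4) = 18 - 24 = -6)
b(J) = 2*J*(-3 + J) (b(J) = (-3 + J)*(2*J) = 2*J*(-3 + J))
c = 0 (c = -6 + 3*(-1*4 + 6) = -6 + 3*(-4 + 6) = -6 + 3*2 = -6 + 6 = 0)
(b(y(-2))*(-13))*c = ((2*(-6)*(-3 - 6))*(-13))*0 = ((2*(-6)*(-9))*(-13))*0 = (108*(-13))*0 = -1404*0 = 0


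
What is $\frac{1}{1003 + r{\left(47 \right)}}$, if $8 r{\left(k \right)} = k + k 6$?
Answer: $\frac{8}{8353} \approx 0.00095774$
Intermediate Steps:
$r{\left(k \right)} = \frac{7 k}{8}$ ($r{\left(k \right)} = \frac{k + k 6}{8} = \frac{k + 6 k}{8} = \frac{7 k}{8}$)
$\frac{1}{1003 + r{\left(47 \right)}} = \frac{1}{1003 + \frac{7}{8} \cdot 47} = \frac{1}{1003 + \frac{329}{8}} = \frac{1}{\frac{8353}{8}} = \frac{8}{8353}$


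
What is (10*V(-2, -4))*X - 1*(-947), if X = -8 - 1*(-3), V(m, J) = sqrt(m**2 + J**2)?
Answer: 947 - 100*sqrt(5) ≈ 723.39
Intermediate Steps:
V(m, J) = sqrt(J**2 + m**2)
X = -5 (X = -8 + 3 = -5)
(10*V(-2, -4))*X - 1*(-947) = (10*sqrt((-4)**2 + (-2)**2))*(-5) - 1*(-947) = (10*sqrt(16 + 4))*(-5) + 947 = (10*sqrt(20))*(-5) + 947 = (10*(2*sqrt(5)))*(-5) + 947 = (20*sqrt(5))*(-5) + 947 = -100*sqrt(5) + 947 = 947 - 100*sqrt(5)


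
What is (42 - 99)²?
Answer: 3249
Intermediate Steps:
(42 - 99)² = (-57)² = 3249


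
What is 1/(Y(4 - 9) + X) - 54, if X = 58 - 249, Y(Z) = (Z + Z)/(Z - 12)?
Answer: -174815/3237 ≈ -54.005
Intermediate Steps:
Y(Z) = 2*Z/(-12 + Z) (Y(Z) = (2*Z)/(-12 + Z) = 2*Z/(-12 + Z))
X = -191
1/(Y(4 - 9) + X) - 54 = 1/(2*(4 - 9)/(-12 + (4 - 9)) - 191) - 54 = 1/(2*(-5)/(-12 - 5) - 191) - 54 = 1/(2*(-5)/(-17) - 191) - 54 = 1/(2*(-5)*(-1/17) - 191) - 54 = 1/(10/17 - 191) - 54 = 1/(-3237/17) - 54 = -17/3237 - 54 = -174815/3237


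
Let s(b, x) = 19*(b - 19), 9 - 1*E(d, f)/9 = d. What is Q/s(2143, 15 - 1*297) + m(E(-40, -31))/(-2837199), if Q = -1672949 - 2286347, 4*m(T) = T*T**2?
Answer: -212256228889/2008736892 ≈ -105.67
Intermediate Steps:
E(d, f) = 81 - 9*d
s(b, x) = -361 + 19*b (s(b, x) = 19*(-19 + b) = -361 + 19*b)
m(T) = T**3/4 (m(T) = (T*T**2)/4 = T**3/4)
Q = -3959296
Q/s(2143, 15 - 1*297) + m(E(-40, -31))/(-2837199) = -3959296/(-361 + 19*2143) + ((81 - 9*(-40))**3/4)/(-2837199) = -3959296/(-361 + 40717) + ((81 + 360)**3/4)*(-1/2837199) = -3959296/40356 + ((1/4)*441**3)*(-1/2837199) = -3959296*1/40356 + ((1/4)*85766121)*(-1/2837199) = -52096/531 + (85766121/4)*(-1/2837199) = -52096/531 - 28588707/3782932 = -212256228889/2008736892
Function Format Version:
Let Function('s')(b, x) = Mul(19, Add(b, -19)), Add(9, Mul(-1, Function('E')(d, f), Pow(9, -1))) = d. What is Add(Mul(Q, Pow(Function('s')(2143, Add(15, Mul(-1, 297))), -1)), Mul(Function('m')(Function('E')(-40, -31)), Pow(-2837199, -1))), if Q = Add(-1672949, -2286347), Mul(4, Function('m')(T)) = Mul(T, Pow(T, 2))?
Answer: Rational(-212256228889, 2008736892) ≈ -105.67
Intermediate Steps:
Function('E')(d, f) = Add(81, Mul(-9, d))
Function('s')(b, x) = Add(-361, Mul(19, b)) (Function('s')(b, x) = Mul(19, Add(-19, b)) = Add(-361, Mul(19, b)))
Function('m')(T) = Mul(Rational(1, 4), Pow(T, 3)) (Function('m')(T) = Mul(Rational(1, 4), Mul(T, Pow(T, 2))) = Mul(Rational(1, 4), Pow(T, 3)))
Q = -3959296
Add(Mul(Q, Pow(Function('s')(2143, Add(15, Mul(-1, 297))), -1)), Mul(Function('m')(Function('E')(-40, -31)), Pow(-2837199, -1))) = Add(Mul(-3959296, Pow(Add(-361, Mul(19, 2143)), -1)), Mul(Mul(Rational(1, 4), Pow(Add(81, Mul(-9, -40)), 3)), Pow(-2837199, -1))) = Add(Mul(-3959296, Pow(Add(-361, 40717), -1)), Mul(Mul(Rational(1, 4), Pow(Add(81, 360), 3)), Rational(-1, 2837199))) = Add(Mul(-3959296, Pow(40356, -1)), Mul(Mul(Rational(1, 4), Pow(441, 3)), Rational(-1, 2837199))) = Add(Mul(-3959296, Rational(1, 40356)), Mul(Mul(Rational(1, 4), 85766121), Rational(-1, 2837199))) = Add(Rational(-52096, 531), Mul(Rational(85766121, 4), Rational(-1, 2837199))) = Add(Rational(-52096, 531), Rational(-28588707, 3782932)) = Rational(-212256228889, 2008736892)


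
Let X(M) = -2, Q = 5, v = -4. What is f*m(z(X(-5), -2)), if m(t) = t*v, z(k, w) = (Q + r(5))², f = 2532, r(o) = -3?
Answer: -40512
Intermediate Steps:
z(k, w) = 4 (z(k, w) = (5 - 3)² = 2² = 4)
m(t) = -4*t (m(t) = t*(-4) = -4*t)
f*m(z(X(-5), -2)) = 2532*(-4*4) = 2532*(-16) = -40512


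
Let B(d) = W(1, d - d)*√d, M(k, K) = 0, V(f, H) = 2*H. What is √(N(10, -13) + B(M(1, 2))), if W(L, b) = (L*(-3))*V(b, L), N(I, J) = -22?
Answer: I*√22 ≈ 4.6904*I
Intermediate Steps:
W(L, b) = -6*L² (W(L, b) = (L*(-3))*(2*L) = (-3*L)*(2*L) = -6*L²)
B(d) = -6*√d (B(d) = (-6*1²)*√d = (-6*1)*√d = -6*√d)
√(N(10, -13) + B(M(1, 2))) = √(-22 - 6*√0) = √(-22 - 6*0) = √(-22 + 0) = √(-22) = I*√22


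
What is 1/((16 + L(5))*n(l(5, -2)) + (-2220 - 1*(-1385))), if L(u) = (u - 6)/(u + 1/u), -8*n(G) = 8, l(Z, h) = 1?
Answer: -26/22121 ≈ -0.0011754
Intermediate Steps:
n(G) = -1 (n(G) = -⅛*8 = -1)
L(u) = (-6 + u)/(u + 1/u)
1/((16 + L(5))*n(l(5, -2)) + (-2220 - 1*(-1385))) = 1/((16 + 5*(-6 + 5)/(1 + 5²))*(-1) + (-2220 - 1*(-1385))) = 1/((16 + 5*(-1)/(1 + 25))*(-1) + (-2220 + 1385)) = 1/((16 + 5*(-1)/26)*(-1) - 835) = 1/((16 + 5*(1/26)*(-1))*(-1) - 835) = 1/((16 - 5/26)*(-1) - 835) = 1/((411/26)*(-1) - 835) = 1/(-411/26 - 835) = 1/(-22121/26) = -26/22121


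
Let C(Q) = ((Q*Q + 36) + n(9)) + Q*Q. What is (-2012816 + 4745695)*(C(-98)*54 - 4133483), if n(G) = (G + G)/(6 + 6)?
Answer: -8456145256654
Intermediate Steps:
n(G) = G/6 (n(G) = (2*G)/12 = (2*G)*(1/12) = G/6)
C(Q) = 75/2 + 2*Q² (C(Q) = ((Q*Q + 36) + (⅙)*9) + Q*Q = ((Q² + 36) + 3/2) + Q² = ((36 + Q²) + 3/2) + Q² = (75/2 + Q²) + Q² = 75/2 + 2*Q²)
(-2012816 + 4745695)*(C(-98)*54 - 4133483) = (-2012816 + 4745695)*((75/2 + 2*(-98)²)*54 - 4133483) = 2732879*((75/2 + 2*9604)*54 - 4133483) = 2732879*((75/2 + 19208)*54 - 4133483) = 2732879*((38491/2)*54 - 4133483) = 2732879*(1039257 - 4133483) = 2732879*(-3094226) = -8456145256654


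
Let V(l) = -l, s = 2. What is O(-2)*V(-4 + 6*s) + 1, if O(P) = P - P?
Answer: 1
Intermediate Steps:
O(P) = 0
O(-2)*V(-4 + 6*s) + 1 = 0*(-(-4 + 6*2)) + 1 = 0*(-(-4 + 12)) + 1 = 0*(-1*8) + 1 = 0*(-8) + 1 = 0 + 1 = 1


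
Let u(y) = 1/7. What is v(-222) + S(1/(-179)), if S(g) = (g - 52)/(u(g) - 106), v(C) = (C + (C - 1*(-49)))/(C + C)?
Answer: 27108259/19630572 ≈ 1.3809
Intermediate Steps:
u(y) = 1/7 (u(y) = 1*(1/7) = 1/7)
v(C) = (49 + 2*C)/(2*C) (v(C) = (C + (C + 49))/((2*C)) = (C + (49 + C))*(1/(2*C)) = (49 + 2*C)*(1/(2*C)) = (49 + 2*C)/(2*C))
S(g) = 28/57 - 7*g/741 (S(g) = (g - 52)/(1/7 - 106) = (-52 + g)/(-741/7) = (-52 + g)*(-7/741) = 28/57 - 7*g/741)
v(-222) + S(1/(-179)) = (49/2 - 222)/(-222) + (28/57 - 7/741/(-179)) = -1/222*(-395/2) + (28/57 - 7/741*(-1/179)) = 395/444 + (28/57 + 7/132639) = 395/444 + 21721/44213 = 27108259/19630572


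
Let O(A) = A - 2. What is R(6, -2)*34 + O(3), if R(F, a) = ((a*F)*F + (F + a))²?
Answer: 157217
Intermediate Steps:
O(A) = -2 + A
R(F, a) = (F + a + a*F²)² (R(F, a) = ((F*a)*F + (F + a))² = (a*F² + (F + a))² = (F + a + a*F²)²)
R(6, -2)*34 + O(3) = (6 - 2 - 2*6²)²*34 + (-2 + 3) = (6 - 2 - 2*36)²*34 + 1 = (6 - 2 - 72)²*34 + 1 = (-68)²*34 + 1 = 4624*34 + 1 = 157216 + 1 = 157217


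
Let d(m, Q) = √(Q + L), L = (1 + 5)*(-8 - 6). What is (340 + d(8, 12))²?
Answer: 115528 + 4080*I*√2 ≈ 1.1553e+5 + 5770.0*I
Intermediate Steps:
L = -84 (L = 6*(-14) = -84)
d(m, Q) = √(-84 + Q) (d(m, Q) = √(Q - 84) = √(-84 + Q))
(340 + d(8, 12))² = (340 + √(-84 + 12))² = (340 + √(-72))² = (340 + 6*I*√2)²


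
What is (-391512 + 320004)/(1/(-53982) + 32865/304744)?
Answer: -588177991998432/886906843 ≈ -6.6318e+5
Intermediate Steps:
(-391512 + 320004)/(1/(-53982) + 32865/304744) = -71508/(-1/53982 + 32865*(1/304744)) = -71508/(-1/53982 + 32865/304744) = -71508/886906843/8225345304 = -71508*8225345304/886906843 = -588177991998432/886906843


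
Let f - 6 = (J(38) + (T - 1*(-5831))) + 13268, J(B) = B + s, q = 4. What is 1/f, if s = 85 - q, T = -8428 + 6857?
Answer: 1/17653 ≈ 5.6648e-5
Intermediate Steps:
T = -1571
s = 81 (s = 85 - 1*4 = 85 - 4 = 81)
J(B) = 81 + B (J(B) = B + 81 = 81 + B)
f = 17653 (f = 6 + (((81 + 38) + (-1571 - 1*(-5831))) + 13268) = 6 + ((119 + (-1571 + 5831)) + 13268) = 6 + ((119 + 4260) + 13268) = 6 + (4379 + 13268) = 6 + 17647 = 17653)
1/f = 1/17653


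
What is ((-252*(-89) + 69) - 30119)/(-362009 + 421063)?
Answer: -3811/29527 ≈ -0.12907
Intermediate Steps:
((-252*(-89) + 69) - 30119)/(-362009 + 421063) = ((22428 + 69) - 30119)/59054 = (22497 - 30119)*(1/59054) = -7622*1/59054 = -3811/29527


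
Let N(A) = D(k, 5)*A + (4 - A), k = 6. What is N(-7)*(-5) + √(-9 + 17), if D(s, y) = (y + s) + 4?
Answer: 470 + 2*√2 ≈ 472.83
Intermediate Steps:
D(s, y) = 4 + s + y (D(s, y) = (s + y) + 4 = 4 + s + y)
N(A) = 4 + 14*A (N(A) = (4 + 6 + 5)*A + (4 - A) = 15*A + (4 - A) = 4 + 14*A)
N(-7)*(-5) + √(-9 + 17) = (4 + 14*(-7))*(-5) + √(-9 + 17) = (4 - 98)*(-5) + √8 = -94*(-5) + 2*√2 = 470 + 2*√2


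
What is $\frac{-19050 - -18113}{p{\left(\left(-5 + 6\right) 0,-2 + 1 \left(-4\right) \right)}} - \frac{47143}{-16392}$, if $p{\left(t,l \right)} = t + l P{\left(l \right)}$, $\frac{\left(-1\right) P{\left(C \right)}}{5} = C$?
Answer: $\frac{1987087}{245880} \approx 8.0815$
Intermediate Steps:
$P{\left(C \right)} = - 5 C$
$p{\left(t,l \right)} = t - 5 l^{2}$ ($p{\left(t,l \right)} = t + l \left(- 5 l\right) = t - 5 l^{2}$)
$\frac{-19050 - -18113}{p{\left(\left(-5 + 6\right) 0,-2 + 1 \left(-4\right) \right)}} - \frac{47143}{-16392} = \frac{-19050 - -18113}{\left(-5 + 6\right) 0 - 5 \left(-2 + 1 \left(-4\right)\right)^{2}} - \frac{47143}{-16392} = \frac{-19050 + 18113}{1 \cdot 0 - 5 \left(-2 - 4\right)^{2}} - - \frac{47143}{16392} = - \frac{937}{0 - 5 \left(-6\right)^{2}} + \frac{47143}{16392} = - \frac{937}{0 - 180} + \frac{47143}{16392} = - \frac{937}{-180} + \frac{47143}{16392} = \left(-937\right) \left(- \frac{1}{180}\right) + \frac{47143}{16392} = \frac{937}{180} + \frac{47143}{16392} = \frac{1987087}{245880}$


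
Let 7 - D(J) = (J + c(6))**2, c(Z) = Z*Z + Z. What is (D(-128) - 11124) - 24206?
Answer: -42719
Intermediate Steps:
c(Z) = Z + Z**2 (c(Z) = Z**2 + Z = Z + Z**2)
D(J) = 7 - (42 + J)**2 (D(J) = 7 - (J + 6*(1 + 6))**2 = 7 - (J + 6*7)**2 = 7 - (J + 42)**2 = 7 - (42 + J)**2)
(D(-128) - 11124) - 24206 = ((7 - (42 - 128)**2) - 11124) - 24206 = ((7 - 1*(-86)**2) - 11124) - 24206 = ((7 - 1*7396) - 11124) - 24206 = ((7 - 7396) - 11124) - 24206 = (-7389 - 11124) - 24206 = -18513 - 24206 = -42719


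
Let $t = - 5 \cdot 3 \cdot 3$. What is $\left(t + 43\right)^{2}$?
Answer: $4$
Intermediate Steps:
$t = -45$ ($t = \left(-5\right) 9 = -45$)
$\left(t + 43\right)^{2} = \left(-45 + 43\right)^{2} = \left(-2\right)^{2} = 4$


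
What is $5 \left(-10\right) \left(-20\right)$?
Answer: $1000$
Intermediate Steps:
$5 \left(-10\right) \left(-20\right) = \left(-50\right) \left(-20\right) = 1000$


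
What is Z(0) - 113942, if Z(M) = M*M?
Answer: -113942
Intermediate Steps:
Z(M) = M**2
Z(0) - 113942 = 0**2 - 113942 = 0 - 113942 = -113942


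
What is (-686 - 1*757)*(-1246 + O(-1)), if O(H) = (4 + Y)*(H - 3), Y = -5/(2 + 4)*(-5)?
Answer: 1845116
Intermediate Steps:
Y = 25/6 (Y = -5/6*(-5) = -5*⅙*(-5) = -⅚*(-5) = 25/6 ≈ 4.1667)
O(H) = -49/2 + 49*H/6 (O(H) = (4 + 25/6)*(H - 3) = 49*(-3 + H)/6 = -49/2 + 49*H/6)
(-686 - 1*757)*(-1246 + O(-1)) = (-686 - 1*757)*(-1246 + (-49/2 + (49/6)*(-1))) = (-686 - 757)*(-1246 + (-49/2 - 49/6)) = -1443*(-1246 - 98/3) = -1443*(-3836/3) = 1845116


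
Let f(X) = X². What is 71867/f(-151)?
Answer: 71867/22801 ≈ 3.1519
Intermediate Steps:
71867/f(-151) = 71867/((-151)²) = 71867/22801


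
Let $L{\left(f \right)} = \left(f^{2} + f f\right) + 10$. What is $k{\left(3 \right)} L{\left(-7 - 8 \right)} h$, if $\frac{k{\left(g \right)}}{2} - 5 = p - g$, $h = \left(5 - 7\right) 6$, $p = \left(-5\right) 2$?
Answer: $88320$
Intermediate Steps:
$L{\left(f \right)} = 10 + 2 f^{2}$ ($L{\left(f \right)} = \left(f^{2} + f^{2}\right) + 10 = 2 f^{2} + 10 = 10 + 2 f^{2}$)
$p = -10$
$h = -12$ ($h = \left(5 - 7\right) 6 = \left(-2\right) 6 = -12$)
$k{\left(g \right)} = -10 - 2 g$ ($k{\left(g \right)} = 10 + 2 \left(-10 - g\right) = 10 - \left(20 + 2 g\right) = -10 - 2 g$)
$k{\left(3 \right)} L{\left(-7 - 8 \right)} h = \left(-10 - 6\right) \left(10 + 2 \left(-7 - 8\right)^{2}\right) \left(-12\right) = - 16 \left(10 + 2 \left(-15\right)^{2}\right) \left(-12\right) = - 16 \left(10 + 2 \cdot 225\right) \left(-12\right) = - 16 \left(10 + 450\right) \left(-12\right) = \left(-16\right) 460 \left(-12\right) = \left(-7360\right) \left(-12\right) = 88320$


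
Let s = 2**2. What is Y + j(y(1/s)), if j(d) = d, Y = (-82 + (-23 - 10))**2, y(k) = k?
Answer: 52901/4 ≈ 13225.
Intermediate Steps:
s = 4
Y = 13225 (Y = (-82 - 33)**2 = (-115)**2 = 13225)
Y + j(y(1/s)) = 13225 + 1/4 = 52901/4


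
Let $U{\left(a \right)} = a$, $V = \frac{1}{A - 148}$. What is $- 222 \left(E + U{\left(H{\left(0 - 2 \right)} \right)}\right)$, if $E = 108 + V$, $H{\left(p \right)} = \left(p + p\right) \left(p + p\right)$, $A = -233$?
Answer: $- \frac{3495982}{127} \approx -27527.0$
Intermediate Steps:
$V = - \frac{1}{381}$ ($V = \frac{1}{-233 - 148} = \frac{1}{-381} = - \frac{1}{381} \approx -0.0026247$)
$H{\left(p \right)} = 4 p^{2}$ ($H{\left(p \right)} = 2 p 2 p = 4 p^{2}$)
$E = \frac{41147}{381}$ ($E = 108 - \frac{1}{381} = \frac{41147}{381} \approx 108.0$)
$- 222 \left(E + U{\left(H{\left(0 - 2 \right)} \right)}\right) = - 222 \left(\frac{41147}{381} + 4 \left(0 - 2\right)^{2}\right) = - 222 \left(\frac{41147}{381} + 4 \left(-2\right)^{2}\right) = - 222 \left(\frac{41147}{381} + 4 \cdot 4\right) = - 222 \left(\frac{41147}{381} + 16\right) = \left(-222\right) \frac{47243}{381} = - \frac{3495982}{127}$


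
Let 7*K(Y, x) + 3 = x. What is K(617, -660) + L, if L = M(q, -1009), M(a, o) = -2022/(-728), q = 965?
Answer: -33465/364 ≈ -91.937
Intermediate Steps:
K(Y, x) = -3/7 + x/7
M(a, o) = 1011/364 (M(a, o) = -2022*(-1/728) = 1011/364)
L = 1011/364 ≈ 2.7775
K(617, -660) + L = (-3/7 + (1/7)*(-660)) + 1011/364 = (-3/7 - 660/7) + 1011/364 = -663/7 + 1011/364 = -33465/364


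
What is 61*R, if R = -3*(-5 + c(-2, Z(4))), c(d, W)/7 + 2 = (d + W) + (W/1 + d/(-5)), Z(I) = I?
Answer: -23607/5 ≈ -4721.4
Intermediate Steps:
c(d, W) = -14 + 14*W + 28*d/5 (c(d, W) = -14 + 7*((d + W) + (W/1 + d/(-5))) = -14 + 7*((W + d) + (W*1 + d*(-⅕))) = -14 + 7*((W + d) + (W - d/5)) = -14 + 7*(2*W + 4*d/5) = -14 + (14*W + 28*d/5) = -14 + 14*W + 28*d/5)
R = -387/5 (R = -3*(-5 + (-14 + 14*4 + (28/5)*(-2))) = -3*(-5 + (-14 + 56 - 56/5)) = -3*(-5 + 154/5) = -3*129/5 = -387/5 ≈ -77.400)
61*R = 61*(-387/5) = -23607/5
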